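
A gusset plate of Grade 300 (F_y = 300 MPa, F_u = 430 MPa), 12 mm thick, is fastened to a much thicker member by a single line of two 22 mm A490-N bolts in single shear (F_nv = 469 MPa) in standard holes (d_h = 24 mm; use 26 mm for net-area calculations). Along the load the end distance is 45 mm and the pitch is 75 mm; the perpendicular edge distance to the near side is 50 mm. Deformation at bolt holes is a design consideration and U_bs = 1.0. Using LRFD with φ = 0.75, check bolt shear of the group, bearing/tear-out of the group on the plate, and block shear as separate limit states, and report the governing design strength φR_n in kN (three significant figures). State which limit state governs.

Bolt shear: A_b = π·22²/4 = 380.1 mm²; R_n = 469 × 380.1 × 2 × 1 / 1000 = 356.6 kN → 0.75 × 356.6 = 267 kN.
Bearing: edge l_c = 33, r_n = 204.3 kN; interior l_c = 51, r_n = 272.4 kN; R_n = 204.3 + 1·272.4 = 476.8 kN → 358 kN.
Block shear: A_gv = 1440, A_nv = 972, A_nt = 444 mm²; R_n = min(0.6F_uA_nv, 0.6F_yA_gv) + U_bs·F_u·A_nt = 441.7 kN → 331 kN.
Bolt shear governs: 267 kN.

267 kN (bolt shear governs)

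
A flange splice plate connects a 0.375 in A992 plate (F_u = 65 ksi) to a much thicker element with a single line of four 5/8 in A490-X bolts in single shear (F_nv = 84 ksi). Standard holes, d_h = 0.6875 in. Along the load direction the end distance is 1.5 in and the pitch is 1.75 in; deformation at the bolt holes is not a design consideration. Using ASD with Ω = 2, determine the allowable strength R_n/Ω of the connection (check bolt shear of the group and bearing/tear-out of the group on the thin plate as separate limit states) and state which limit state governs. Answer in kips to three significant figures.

Bolt shear: A_b = π·0.625²/4 = 0.3068 in²; R_n = 84 × 0.3068 × 4 × 1 = 103.1 kips → 103.1 / 2 = 51.5 kips.
Bearing (1.5 l_c t F_u ≤ 3.0 d t F_u): upper limit = 3.0·0.625·0.375·65 = 45.7 kips.
  Edge l_c = 1.5 − 0.6875/2 = 1.156 → r_n = 42.28 kips; interior l_c = 1.75 − 0.6875 = 1.062 → r_n = 38.85 kips.
  R_n,bearing = 1·42.28 + 3·38.85 = 158.8 kips → 158.8 / 2 = 79.4 kips.
Bolt shear governs: 51.5 kips.

51.5 kips (bolt shear governs)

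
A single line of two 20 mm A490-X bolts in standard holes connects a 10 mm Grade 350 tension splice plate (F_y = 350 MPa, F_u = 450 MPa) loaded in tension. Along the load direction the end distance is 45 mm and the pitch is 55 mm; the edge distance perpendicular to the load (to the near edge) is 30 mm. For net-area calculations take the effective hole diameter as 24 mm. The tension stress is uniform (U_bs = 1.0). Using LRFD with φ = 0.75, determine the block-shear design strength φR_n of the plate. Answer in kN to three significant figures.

190 kN

Shear plane L_v = 45 + 1·55 = 100 mm; A_gv = 100 × 10 = 1000 mm².
A_nv = (100 − 1.5·24) × 10 = 640 mm².
A_nt = (30 − 0.5·24) × 10 = 180 mm².
0.6 F_u A_nv = 172.8 kN; 0.6 F_y A_gv = 210 kN → shear rupture governs the shear term.
R_n = 172.8 + 1.0 × 450 × 180 / 1000 = 253.8 kN.
Design strength φR_n = 0.75 × 253.8 = 190 kN.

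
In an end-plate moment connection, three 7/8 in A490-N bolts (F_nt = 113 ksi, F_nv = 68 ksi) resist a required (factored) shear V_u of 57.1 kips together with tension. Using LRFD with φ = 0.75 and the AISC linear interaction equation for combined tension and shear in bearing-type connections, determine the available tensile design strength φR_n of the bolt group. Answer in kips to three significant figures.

104 kips

A_b = π·0.875²/4 = 0.6013 in²; f_rv = 57.1 / (3 × 0.6013) = 31.65 ksi.
F'_nt = 1.3 F_nt − (F_nt / φF_nv) f_rv = 1.3·113 − (113/(0.75·68))·31.65 = 76.77 ksi, capped at F_nt → F'_nt = 76.77 ksi.
R_n = F'_nt · A_b · n = 76.77 × 0.6013 × 3 = 138.5 kips.
Design strength φR_n = 0.75 × 138.5 = 104 kips.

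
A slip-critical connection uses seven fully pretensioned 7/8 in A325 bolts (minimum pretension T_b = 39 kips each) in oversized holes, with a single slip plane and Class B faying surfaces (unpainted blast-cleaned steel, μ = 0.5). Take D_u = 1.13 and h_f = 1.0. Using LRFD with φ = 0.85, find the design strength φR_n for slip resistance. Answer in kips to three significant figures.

131 kips

R_n = μ · D_u · h_f · T_b · n_s · n_b = 0.5 × 1.13 × 1.0 × 39 × 1 × 7 = 154.2 kips.
Design strength φR_n = 0.85 × 154.2 = 131 kips.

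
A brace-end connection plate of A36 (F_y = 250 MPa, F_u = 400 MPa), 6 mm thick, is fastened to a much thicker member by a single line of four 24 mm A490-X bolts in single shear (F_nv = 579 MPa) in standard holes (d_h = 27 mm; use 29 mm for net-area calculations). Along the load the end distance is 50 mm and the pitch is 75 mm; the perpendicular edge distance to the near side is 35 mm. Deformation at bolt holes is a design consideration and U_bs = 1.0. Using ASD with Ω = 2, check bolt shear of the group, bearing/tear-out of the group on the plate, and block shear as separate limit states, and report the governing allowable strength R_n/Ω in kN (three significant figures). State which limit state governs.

148 kN (block shear governs)

Bolt shear: A_b = π·24²/4 = 452.4 mm²; R_n = 579 × 452.4 × 4 × 1 / 1000 = 1048 kN → 1048 / 2 = 524 kN.
Bearing: edge l_c = 36.5, r_n = 105.1 kN; interior l_c = 48, r_n = 138.2 kN; R_n = 105.1 + 3·138.2 = 519.8 kN → 260 kN.
Block shear: A_gv = 1650, A_nv = 1041, A_nt = 123 mm²; R_n = min(0.6F_uA_nv, 0.6F_yA_gv) + U_bs·F_u·A_nt = 296.7 kN → 148 kN.
Block shear governs: 148 kN.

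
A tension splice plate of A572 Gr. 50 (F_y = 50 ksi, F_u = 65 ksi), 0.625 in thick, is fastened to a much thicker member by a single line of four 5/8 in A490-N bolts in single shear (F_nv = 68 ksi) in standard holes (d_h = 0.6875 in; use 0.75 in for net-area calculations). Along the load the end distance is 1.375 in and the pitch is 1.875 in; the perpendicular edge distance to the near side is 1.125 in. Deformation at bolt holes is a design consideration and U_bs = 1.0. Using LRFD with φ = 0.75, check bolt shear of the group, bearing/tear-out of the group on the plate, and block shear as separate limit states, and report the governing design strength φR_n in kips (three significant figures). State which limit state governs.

Bolt shear: A_b = π·0.625²/4 = 0.3068 in²; R_n = 68 × 0.3068 × 4 × 1 = 83.45 kips → 0.75 × 83.45 = 62.6 kips.
Bearing: edge l_c = 1.031, r_n = 50.27 kips; interior l_c = 1.188, r_n = 57.89 kips; R_n = 50.27 + 3·57.89 = 223.9 kips → 168 kips.
Block shear: A_gv = 4.375, A_nv = 2.734, A_nt = 0.4688 in²; R_n = min(0.6F_uA_nv, 0.6F_yA_gv) + U_bs·F_u·A_nt = 137.1 kips → 103 kips.
Bolt shear governs: 62.6 kips.

62.6 kips (bolt shear governs)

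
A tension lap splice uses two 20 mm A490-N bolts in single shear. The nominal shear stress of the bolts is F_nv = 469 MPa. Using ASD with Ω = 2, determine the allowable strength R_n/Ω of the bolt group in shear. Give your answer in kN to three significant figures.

147 kN

A_b = π × 20² / 4 = 314.2 mm².
R_n = F_nv · A_b · n · n_s = 469 × 314.2 × 2 × 1 / 1000 = 294.7 kN.
Allowable strength R_n/Ω = 294.7 / 2 = 147 kN.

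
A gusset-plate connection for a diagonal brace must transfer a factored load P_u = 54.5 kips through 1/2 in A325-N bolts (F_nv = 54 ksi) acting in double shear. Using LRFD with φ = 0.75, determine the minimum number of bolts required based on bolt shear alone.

A_b = π·0.5²/4 = 0.1963 in².
Per-bolt design strength φR_n = 0.75 × 54 × 0.1963 × 2 = 15.9 kips.
n ≥ 54.5 / 15.9 = 3.427 → use 4 bolts.

4 bolts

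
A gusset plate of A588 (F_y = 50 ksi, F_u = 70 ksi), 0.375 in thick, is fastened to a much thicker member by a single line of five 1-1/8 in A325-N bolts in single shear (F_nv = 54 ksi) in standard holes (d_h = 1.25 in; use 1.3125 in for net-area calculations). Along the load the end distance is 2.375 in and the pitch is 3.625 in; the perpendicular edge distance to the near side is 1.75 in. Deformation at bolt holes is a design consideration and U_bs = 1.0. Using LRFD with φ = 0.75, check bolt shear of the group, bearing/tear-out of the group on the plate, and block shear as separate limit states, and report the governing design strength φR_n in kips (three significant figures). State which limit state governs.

151 kips (block shear governs)

Bolt shear: A_b = π·1.125²/4 = 0.994 in²; R_n = 54 × 0.994 × 5 × 1 = 268.4 kips → 0.75 × 268.4 = 201 kips.
Bearing: edge l_c = 1.75, r_n = 55.13 kips; interior l_c = 2.375, r_n = 70.88 kips; R_n = 55.13 + 4·70.88 = 338.6 kips → 254 kips.
Block shear: A_gv = 6.328, A_nv = 4.113, A_nt = 0.4102 in²; R_n = min(0.6F_uA_nv, 0.6F_yA_gv) + U_bs·F_u·A_nt = 201.5 kips → 151 kips.
Block shear governs: 151 kips.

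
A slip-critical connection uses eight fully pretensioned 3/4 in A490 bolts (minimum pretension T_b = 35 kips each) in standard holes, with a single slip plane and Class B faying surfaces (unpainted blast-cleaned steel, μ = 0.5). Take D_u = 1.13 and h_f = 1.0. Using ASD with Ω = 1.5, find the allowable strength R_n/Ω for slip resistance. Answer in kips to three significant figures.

105 kips

R_n = μ · D_u · h_f · T_b · n_s · n_b = 0.5 × 1.13 × 1.0 × 35 × 1 × 8 = 158.2 kips.
Allowable strength R_n/Ω = 158.2 / 1.5 = 105 kips.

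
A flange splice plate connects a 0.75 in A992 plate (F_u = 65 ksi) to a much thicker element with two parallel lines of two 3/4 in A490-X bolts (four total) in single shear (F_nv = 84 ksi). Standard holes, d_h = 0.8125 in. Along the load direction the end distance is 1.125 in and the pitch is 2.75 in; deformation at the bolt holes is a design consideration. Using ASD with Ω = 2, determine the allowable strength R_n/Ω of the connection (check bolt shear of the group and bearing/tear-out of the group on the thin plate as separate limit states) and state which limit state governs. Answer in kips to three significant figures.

74.2 kips (bolt shear governs)

Bolt shear: A_b = π·0.75²/4 = 0.4418 in²; R_n = 84 × 0.4418 × 4 × 1 = 148.4 kips → 148.4 / 2 = 74.2 kips.
Bearing (1.2 l_c t F_u ≤ 2.4 d t F_u): upper limit = 2.4·0.75·0.75·65 = 87.75 kips.
  Edge l_c = 1.125 − 0.8125/2 = 0.7188 → r_n = 42.05 kips; interior l_c = 2.75 − 0.8125 = 1.938 → r_n = 87.75 kips.
  R_n,bearing = 2·42.05 + 2·87.75 = 259.6 kips → 259.6 / 2 = 130 kips.
Bolt shear governs: 74.2 kips.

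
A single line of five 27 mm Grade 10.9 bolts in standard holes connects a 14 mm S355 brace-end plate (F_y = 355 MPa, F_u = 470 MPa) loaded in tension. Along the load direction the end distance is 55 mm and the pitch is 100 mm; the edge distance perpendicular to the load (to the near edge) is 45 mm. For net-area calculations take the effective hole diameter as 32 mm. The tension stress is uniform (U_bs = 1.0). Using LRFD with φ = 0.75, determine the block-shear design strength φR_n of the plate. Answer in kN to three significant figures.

1060 kN

Shear plane L_v = 55 + 4·100 = 455 mm; A_gv = 455 × 14 = 6370 mm².
A_nv = (455 − 4.5·32) × 14 = 4354 mm².
A_nt = (45 − 0.5·32) × 14 = 406 mm².
0.6 F_u A_nv = 1228 kN; 0.6 F_y A_gv = 1357 kN → shear rupture governs the shear term.
R_n = 1228 + 1.0 × 470 × 406 / 1000 = 1419 kN.
Design strength φR_n = 0.75 × 1419 = 1060 kN.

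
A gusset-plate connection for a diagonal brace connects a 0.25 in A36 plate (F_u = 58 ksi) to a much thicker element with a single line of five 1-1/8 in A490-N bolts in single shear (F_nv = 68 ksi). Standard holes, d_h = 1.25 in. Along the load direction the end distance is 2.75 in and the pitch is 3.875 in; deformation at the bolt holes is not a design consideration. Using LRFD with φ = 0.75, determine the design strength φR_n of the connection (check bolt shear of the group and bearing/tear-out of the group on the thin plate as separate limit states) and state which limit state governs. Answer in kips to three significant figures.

Bolt shear: A_b = π·1.125²/4 = 0.994 in²; R_n = 68 × 0.994 × 5 × 1 = 338 kips → 0.75 × 338 = 253 kips.
Bearing (1.5 l_c t F_u ≤ 3.0 d t F_u): upper limit = 3.0·1.125·0.25·58 = 48.94 kips.
  Edge l_c = 2.75 − 1.25/2 = 2.125 → r_n = 46.22 kips; interior l_c = 3.875 − 1.25 = 2.625 → r_n = 48.94 kips.
  R_n,bearing = 1·46.22 + 4·48.94 = 242 kips → 0.75 × 242 = 181 kips.
Bearing governs: 181 kips.

181 kips (bearing governs)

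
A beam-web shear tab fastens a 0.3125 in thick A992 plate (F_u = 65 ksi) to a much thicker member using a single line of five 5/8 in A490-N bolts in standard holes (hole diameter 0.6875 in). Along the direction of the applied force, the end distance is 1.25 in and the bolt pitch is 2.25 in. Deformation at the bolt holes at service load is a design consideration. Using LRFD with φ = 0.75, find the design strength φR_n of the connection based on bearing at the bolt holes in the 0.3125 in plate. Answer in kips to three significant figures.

108 kips

Per bolt r_n = 1.2 l_c t F_u ≤ 2.4 d t F_u; upper limit = 2.4 × 0.625 × 0.3125 × 65 = 30.47 kips.
Edge bolt: l_c = 1.25 − 0.6875/2 = 0.9062 in → 1.2 × 0.9062 × 0.3125 × 65 = 22.09 → r_n = 22.09 kips.
Interior bolts: l_c = 2.25 − 0.6875 = 1.562 in → 1.2 × 1.562 × 0.3125 × 65 = 38.09 → r_n = 30.47 kips.
R_n = 1 × 22.09 + 4 × 30.47 = 144 kips.
Design strength φR_n = 0.75 × 144 = 108 kips.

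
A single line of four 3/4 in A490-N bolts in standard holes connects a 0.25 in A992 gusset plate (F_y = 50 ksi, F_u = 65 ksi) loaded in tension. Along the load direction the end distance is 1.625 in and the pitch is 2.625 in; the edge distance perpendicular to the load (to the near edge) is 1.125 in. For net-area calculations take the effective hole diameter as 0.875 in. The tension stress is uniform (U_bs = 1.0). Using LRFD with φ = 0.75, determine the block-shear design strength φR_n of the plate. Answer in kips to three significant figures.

55.5 kips

Shear plane L_v = 1.625 + 3·2.625 = 9.5 in; A_gv = 9.5 × 0.25 = 2.375 in².
A_nv = (9.5 − 3.5·0.875) × 0.25 = 1.609 in².
A_nt = (1.125 − 0.5·0.875) × 0.25 = 0.1719 in².
0.6 F_u A_nv = 62.77 kips; 0.6 F_y A_gv = 71.25 kips → shear rupture governs the shear term.
R_n = 62.77 + 1.0 × 65 × 0.1719 = 73.94 kips.
Design strength φR_n = 0.75 × 73.94 = 55.5 kips.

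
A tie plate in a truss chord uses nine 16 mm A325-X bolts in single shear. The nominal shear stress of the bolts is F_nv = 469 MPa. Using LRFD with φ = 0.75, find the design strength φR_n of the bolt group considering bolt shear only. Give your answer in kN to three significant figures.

637 kN

A_b = π × 16² / 4 = 201.1 mm².
R_n = F_nv · A_b · n · n_s = 469 × 201.1 × 9 × 1 / 1000 = 848.7 kN.
Design strength φR_n = 0.75 × 848.7 = 637 kN.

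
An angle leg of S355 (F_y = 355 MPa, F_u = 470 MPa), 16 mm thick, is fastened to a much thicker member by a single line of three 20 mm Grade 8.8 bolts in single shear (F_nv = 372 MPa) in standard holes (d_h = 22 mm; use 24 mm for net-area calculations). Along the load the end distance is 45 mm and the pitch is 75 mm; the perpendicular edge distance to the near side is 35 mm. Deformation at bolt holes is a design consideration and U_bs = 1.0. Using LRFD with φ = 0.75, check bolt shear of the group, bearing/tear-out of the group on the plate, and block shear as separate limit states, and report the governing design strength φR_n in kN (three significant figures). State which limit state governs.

Bolt shear: A_b = π·20²/4 = 314.2 mm²; R_n = 372 × 314.2 × 3 × 1 / 1000 = 350.6 kN → 0.75 × 350.6 = 263 kN.
Bearing: edge l_c = 34, r_n = 306.8 kN; interior l_c = 53, r_n = 361 kN; R_n = 306.8 + 2·361 = 1029 kN → 772 kN.
Block shear: A_gv = 3120, A_nv = 2160, A_nt = 368 mm²; R_n = min(0.6F_uA_nv, 0.6F_yA_gv) + U_bs·F_u·A_nt = 782.1 kN → 587 kN.
Bolt shear governs: 263 kN.

263 kN (bolt shear governs)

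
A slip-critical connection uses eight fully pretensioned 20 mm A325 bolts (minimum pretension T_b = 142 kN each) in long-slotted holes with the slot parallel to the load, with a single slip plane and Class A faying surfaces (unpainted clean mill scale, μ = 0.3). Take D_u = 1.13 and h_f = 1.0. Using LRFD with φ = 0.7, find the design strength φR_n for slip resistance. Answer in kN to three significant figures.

270 kN

R_n = μ · D_u · h_f · T_b · n_s · n_b = 0.3 × 1.13 × 1.0 × 142 × 1 × 8 = 385.1 kN.
Design strength φR_n = 0.7 × 385.1 = 270 kN.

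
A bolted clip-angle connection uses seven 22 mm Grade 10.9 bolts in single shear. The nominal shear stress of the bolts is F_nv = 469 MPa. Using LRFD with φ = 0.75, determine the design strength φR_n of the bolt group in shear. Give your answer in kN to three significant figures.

936 kN

A_b = π × 22² / 4 = 380.1 mm².
R_n = F_nv · A_b · n · n_s = 469 × 380.1 × 7 × 1 / 1000 = 1248 kN.
Design strength φR_n = 0.75 × 1248 = 936 kN.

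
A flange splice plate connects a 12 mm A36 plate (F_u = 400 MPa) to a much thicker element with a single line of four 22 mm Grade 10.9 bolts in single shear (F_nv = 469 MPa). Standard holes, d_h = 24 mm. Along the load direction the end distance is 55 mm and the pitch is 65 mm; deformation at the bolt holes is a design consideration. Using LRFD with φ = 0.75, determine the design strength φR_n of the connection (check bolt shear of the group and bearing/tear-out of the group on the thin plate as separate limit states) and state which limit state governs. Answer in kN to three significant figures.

Bolt shear: A_b = π·22²/4 = 380.1 mm²; R_n = 469 × 380.1 × 4 × 1 / 1000 = 713.1 kN → 0.75 × 713.1 = 535 kN.
Bearing (1.2 l_c t F_u ≤ 2.4 d t F_u): upper limit = 2.4·22·12·400 / 1000 = 253.4 kN.
  Edge l_c = 55 − 24/2 = 43 → r_n = 247.7 kN; interior l_c = 65 − 24 = 41 → r_n = 236.2 kN.
  R_n,bearing = 1·247.7 + 3·236.2 = 956.2 kN → 0.75 × 956.2 = 717 kN.
Bolt shear governs: 535 kN.

535 kN (bolt shear governs)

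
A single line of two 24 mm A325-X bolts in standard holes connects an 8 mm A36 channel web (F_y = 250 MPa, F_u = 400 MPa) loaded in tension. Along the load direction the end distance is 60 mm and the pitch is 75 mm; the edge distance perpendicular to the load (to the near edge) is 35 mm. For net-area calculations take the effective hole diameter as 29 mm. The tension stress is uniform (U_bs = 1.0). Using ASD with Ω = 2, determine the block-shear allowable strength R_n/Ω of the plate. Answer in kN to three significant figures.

Shear plane L_v = 60 + 1·75 = 135 mm; A_gv = 135 × 8 = 1080 mm².
A_nv = (135 − 1.5·29) × 8 = 732 mm².
A_nt = (35 − 0.5·29) × 8 = 164 mm².
0.6 F_u A_nv = 175.7 kN; 0.6 F_y A_gv = 162 kN → shear yielding governs the shear term.
R_n = 162 + 1.0 × 400 × 164 / 1000 = 227.6 kN.
Allowable strength R_n/Ω = 227.6 / 2 = 114 kN.

114 kN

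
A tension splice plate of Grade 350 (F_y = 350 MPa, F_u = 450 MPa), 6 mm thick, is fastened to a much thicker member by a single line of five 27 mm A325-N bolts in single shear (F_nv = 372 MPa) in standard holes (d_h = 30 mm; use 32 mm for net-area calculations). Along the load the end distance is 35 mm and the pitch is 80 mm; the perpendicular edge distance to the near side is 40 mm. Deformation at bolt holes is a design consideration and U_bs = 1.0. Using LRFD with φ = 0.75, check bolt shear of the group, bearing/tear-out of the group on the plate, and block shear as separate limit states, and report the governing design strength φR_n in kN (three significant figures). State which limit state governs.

305 kN (block shear governs)

Bolt shear: A_b = π·27²/4 = 572.6 mm²; R_n = 372 × 572.6 × 5 × 1 / 1000 = 1065 kN → 0.75 × 1065 = 799 kN.
Bearing: edge l_c = 20, r_n = 64.8 kN; interior l_c = 50, r_n = 162 kN; R_n = 64.8 + 4·162 = 712.8 kN → 535 kN.
Block shear: A_gv = 2130, A_nv = 1266, A_nt = 144 mm²; R_n = min(0.6F_uA_nv, 0.6F_yA_gv) + U_bs·F_u·A_nt = 406.6 kN → 305 kN.
Block shear governs: 305 kN.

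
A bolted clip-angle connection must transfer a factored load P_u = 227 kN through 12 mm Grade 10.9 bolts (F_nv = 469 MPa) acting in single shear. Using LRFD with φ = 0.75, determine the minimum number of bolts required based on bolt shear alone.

A_b = π·12²/4 = 113.1 mm².
Per-bolt design strength φR_n = 0.75 × 469 × 113.1 × 1 / 1000 = 39.78 kN.
n ≥ 227 / 39.78 = 5.706 → use 6 bolts.

6 bolts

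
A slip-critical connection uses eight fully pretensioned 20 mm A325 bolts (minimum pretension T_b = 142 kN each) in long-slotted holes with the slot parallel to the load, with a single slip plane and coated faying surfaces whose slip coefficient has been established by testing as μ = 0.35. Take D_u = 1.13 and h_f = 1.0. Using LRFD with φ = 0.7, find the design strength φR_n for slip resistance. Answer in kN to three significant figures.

315 kN

R_n = μ · D_u · h_f · T_b · n_s · n_b = 0.35 × 1.13 × 1.0 × 142 × 1 × 8 = 449.3 kN.
Design strength φR_n = 0.7 × 449.3 = 315 kN.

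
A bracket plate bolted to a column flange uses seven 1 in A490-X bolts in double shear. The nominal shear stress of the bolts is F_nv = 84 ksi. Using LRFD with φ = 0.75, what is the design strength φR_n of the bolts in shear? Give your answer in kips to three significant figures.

A_b = π × 1² / 4 = 0.7854 in².
R_n = F_nv · A_b · n · n_s = 84 × 0.7854 × 7 × 2 = 923.6 kips.
Design strength φR_n = 0.75 × 923.6 = 693 kips.

693 kips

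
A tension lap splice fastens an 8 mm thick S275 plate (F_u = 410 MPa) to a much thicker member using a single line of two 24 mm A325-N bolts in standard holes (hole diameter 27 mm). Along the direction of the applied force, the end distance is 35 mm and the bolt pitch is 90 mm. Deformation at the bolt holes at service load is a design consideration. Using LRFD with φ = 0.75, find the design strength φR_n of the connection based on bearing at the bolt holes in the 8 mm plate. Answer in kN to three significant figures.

205 kN

Per bolt r_n = 1.2 l_c t F_u ≤ 2.4 d t F_u; upper limit = 2.4 × 24 × 8 × 410 / 1000 = 188.9 kN.
Edge bolt: l_c = 35 − 27/2 = 21.5 mm → 1.2 × 21.5 × 8 × 410 / 1000 = 84.62 → r_n = 84.62 kN.
Interior bolts: l_c = 90 − 27 = 63 mm → 1.2 × 63 × 8 × 410 / 1000 = 248 → r_n = 188.9 kN.
R_n = 1 × 84.62 + 1 × 188.9 = 273.6 kN.
Design strength φR_n = 0.75 × 273.6 = 205 kN.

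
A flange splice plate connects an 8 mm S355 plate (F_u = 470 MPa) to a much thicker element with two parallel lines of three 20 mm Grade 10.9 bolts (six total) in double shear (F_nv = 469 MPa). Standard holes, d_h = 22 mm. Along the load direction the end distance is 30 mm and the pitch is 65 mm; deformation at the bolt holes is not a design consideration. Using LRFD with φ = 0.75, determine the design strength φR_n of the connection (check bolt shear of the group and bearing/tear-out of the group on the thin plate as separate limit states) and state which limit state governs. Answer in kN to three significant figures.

838 kN (bearing governs)

Bolt shear: A_b = π·20²/4 = 314.2 mm²; R_n = 469 × 314.2 × 6 × 2 / 1000 = 1768 kN → 0.75 × 1768 = 1330 kN.
Bearing (1.5 l_c t F_u ≤ 3.0 d t F_u): upper limit = 3.0·20·8·470 / 1000 = 225.6 kN.
  Edge l_c = 30 − 22/2 = 19 → r_n = 107.2 kN; interior l_c = 65 − 22 = 43 → r_n = 225.6 kN.
  R_n,bearing = 2·107.2 + 4·225.6 = 1117 kN → 0.75 × 1117 = 838 kN.
Bearing governs: 838 kN.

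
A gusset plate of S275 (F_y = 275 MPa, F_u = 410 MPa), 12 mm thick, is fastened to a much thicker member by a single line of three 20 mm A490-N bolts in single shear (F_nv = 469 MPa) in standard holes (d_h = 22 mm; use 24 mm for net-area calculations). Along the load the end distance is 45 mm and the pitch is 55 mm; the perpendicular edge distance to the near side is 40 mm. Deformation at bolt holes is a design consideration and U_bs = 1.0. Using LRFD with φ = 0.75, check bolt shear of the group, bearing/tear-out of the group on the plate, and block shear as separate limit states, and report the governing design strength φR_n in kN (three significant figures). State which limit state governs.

Bolt shear: A_b = π·20²/4 = 314.2 mm²; R_n = 469 × 314.2 × 3 × 1 / 1000 = 442 kN → 0.75 × 442 = 332 kN.
Bearing: edge l_c = 34, r_n = 200.7 kN; interior l_c = 33, r_n = 194.8 kN; R_n = 200.7 + 2·194.8 = 590.4 kN → 443 kN.
Block shear: A_gv = 1860, A_nv = 1140, A_nt = 336 mm²; R_n = min(0.6F_uA_nv, 0.6F_yA_gv) + U_bs·F_u·A_nt = 418.2 kN → 314 kN.
Block shear governs: 314 kN.

314 kN (block shear governs)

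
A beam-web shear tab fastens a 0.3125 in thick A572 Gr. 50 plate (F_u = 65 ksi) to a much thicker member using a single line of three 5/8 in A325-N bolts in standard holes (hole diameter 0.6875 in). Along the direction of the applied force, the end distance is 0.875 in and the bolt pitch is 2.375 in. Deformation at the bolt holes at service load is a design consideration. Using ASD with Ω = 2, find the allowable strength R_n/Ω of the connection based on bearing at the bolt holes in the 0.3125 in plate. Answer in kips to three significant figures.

36.9 kips

Per bolt r_n = 1.2 l_c t F_u ≤ 2.4 d t F_u; upper limit = 2.4 × 0.625 × 0.3125 × 65 = 30.47 kips.
Edge bolt: l_c = 0.875 − 0.6875/2 = 0.5312 in → 1.2 × 0.5312 × 0.3125 × 65 = 12.95 → r_n = 12.95 kips.
Interior bolts: l_c = 2.375 − 0.6875 = 1.688 in → 1.2 × 1.688 × 0.3125 × 65 = 41.13 → r_n = 30.47 kips.
R_n = 1 × 12.95 + 2 × 30.47 = 73.89 kips.
Allowable strength R_n/Ω = 73.89 / 2 = 36.9 kips.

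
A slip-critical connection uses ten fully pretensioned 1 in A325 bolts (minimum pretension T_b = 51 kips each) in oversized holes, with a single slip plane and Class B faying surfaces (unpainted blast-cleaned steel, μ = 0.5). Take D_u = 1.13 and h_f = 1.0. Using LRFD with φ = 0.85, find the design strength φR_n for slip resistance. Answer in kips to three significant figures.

R_n = μ · D_u · h_f · T_b · n_s · n_b = 0.5 × 1.13 × 1.0 × 51 × 1 × 10 = 288.1 kips.
Design strength φR_n = 0.85 × 288.1 = 245 kips.

245 kips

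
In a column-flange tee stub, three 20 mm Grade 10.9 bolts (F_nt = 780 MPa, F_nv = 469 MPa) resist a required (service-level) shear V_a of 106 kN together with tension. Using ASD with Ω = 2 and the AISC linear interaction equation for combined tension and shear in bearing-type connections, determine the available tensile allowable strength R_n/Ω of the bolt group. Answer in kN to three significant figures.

302 kN

A_b = π·20²/4 = 314.2 mm²; f_rv = 106 × 1000 / (3 × 314.2) = 112.5 MPa.
F'_nt = 1.3 F_nt − (Ω F_nt / F_nv) f_rv = 1.3·780 − (2·780/469)·112.5 = 639.9 MPa, capped at F_nt → F'_nt = 639.9 MPa.
R_n = F'_nt · A_b · n = 639.9 × 314.2 × 3 / 1000 = 603.1 kN.
Allowable strength R_n/Ω = 603.1 / 2 = 302 kN.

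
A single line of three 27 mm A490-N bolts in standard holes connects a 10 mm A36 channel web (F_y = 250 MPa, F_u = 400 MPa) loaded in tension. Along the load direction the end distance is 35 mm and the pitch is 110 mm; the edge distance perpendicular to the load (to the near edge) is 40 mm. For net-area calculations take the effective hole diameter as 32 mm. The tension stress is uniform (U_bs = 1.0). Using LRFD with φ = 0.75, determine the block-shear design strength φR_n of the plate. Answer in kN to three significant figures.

359 kN

Shear plane L_v = 35 + 2·110 = 255 mm; A_gv = 255 × 10 = 2550 mm².
A_nv = (255 − 2.5·32) × 10 = 1750 mm².
A_nt = (40 − 0.5·32) × 10 = 240 mm².
0.6 F_u A_nv = 420 kN; 0.6 F_y A_gv = 382.5 kN → shear yielding governs the shear term.
R_n = 382.5 + 1.0 × 400 × 240 / 1000 = 478.5 kN.
Design strength φR_n = 0.75 × 478.5 = 359 kN.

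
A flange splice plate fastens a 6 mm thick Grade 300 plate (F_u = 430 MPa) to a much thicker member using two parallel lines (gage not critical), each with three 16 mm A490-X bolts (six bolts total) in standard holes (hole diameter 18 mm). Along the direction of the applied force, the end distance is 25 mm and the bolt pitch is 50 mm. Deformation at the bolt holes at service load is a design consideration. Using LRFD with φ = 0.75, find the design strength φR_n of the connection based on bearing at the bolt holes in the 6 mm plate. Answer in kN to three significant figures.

Per bolt r_n = 1.2 l_c t F_u ≤ 2.4 d t F_u; upper limit = 2.4 × 16 × 6 × 430 / 1000 = 99.07 kN.
Edge bolt: l_c = 25 − 18/2 = 16 mm → 1.2 × 16 × 6 × 430 / 1000 = 49.54 → r_n = 49.54 kN.
Interior bolts: l_c = 50 − 18 = 32 mm → 1.2 × 32 × 6 × 430 / 1000 = 99.07 → r_n = 99.07 kN.
R_n = 2 × 49.54 + 4 × 99.07 = 495.4 kN.
Design strength φR_n = 0.75 × 495.4 = 372 kN.

372 kN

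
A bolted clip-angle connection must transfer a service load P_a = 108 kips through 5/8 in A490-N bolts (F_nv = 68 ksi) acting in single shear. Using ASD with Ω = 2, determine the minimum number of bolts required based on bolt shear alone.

A_b = π·0.625²/4 = 0.3068 in².
Per-bolt allowable strength R_n/Ω = 68 × 0.3068 × 1 / 2 = 10.43 kips.
n ≥ 108 / 10.43 = 10.35 → use 11 bolts.

11 bolts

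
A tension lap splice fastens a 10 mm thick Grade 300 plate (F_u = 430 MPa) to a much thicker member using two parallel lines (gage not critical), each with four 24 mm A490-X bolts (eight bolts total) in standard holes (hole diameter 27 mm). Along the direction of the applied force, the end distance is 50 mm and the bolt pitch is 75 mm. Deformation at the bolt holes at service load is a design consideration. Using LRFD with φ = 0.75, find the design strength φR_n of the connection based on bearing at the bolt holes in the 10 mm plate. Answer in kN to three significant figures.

1400 kN

Per bolt r_n = 1.2 l_c t F_u ≤ 2.4 d t F_u; upper limit = 2.4 × 24 × 10 × 430 / 1000 = 247.7 kN.
Edge bolt: l_c = 50 − 27/2 = 36.5 mm → 1.2 × 36.5 × 10 × 430 / 1000 = 188.3 → r_n = 188.3 kN.
Interior bolts: l_c = 75 − 27 = 48 mm → 1.2 × 48 × 10 × 430 / 1000 = 247.7 → r_n = 247.7 kN.
R_n = 2 × 188.3 + 6 × 247.7 = 1863 kN.
Design strength φR_n = 0.75 × 1863 = 1400 kN.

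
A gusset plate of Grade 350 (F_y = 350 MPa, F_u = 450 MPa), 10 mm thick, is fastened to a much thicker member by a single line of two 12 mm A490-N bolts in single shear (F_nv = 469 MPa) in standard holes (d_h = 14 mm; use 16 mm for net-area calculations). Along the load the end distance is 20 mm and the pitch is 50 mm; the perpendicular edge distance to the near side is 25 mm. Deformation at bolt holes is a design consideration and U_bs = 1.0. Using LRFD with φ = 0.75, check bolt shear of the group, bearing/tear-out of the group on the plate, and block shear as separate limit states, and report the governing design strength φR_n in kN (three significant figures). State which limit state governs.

Bolt shear: A_b = π·12²/4 = 113.1 mm²; R_n = 469 × 113.1 × 2 × 1 / 1000 = 106.1 kN → 0.75 × 106.1 = 79.6 kN.
Bearing: edge l_c = 13, r_n = 70.2 kN; interior l_c = 36, r_n = 129.6 kN; R_n = 70.2 + 1·129.6 = 199.8 kN → 150 kN.
Block shear: A_gv = 700, A_nv = 460, A_nt = 170 mm²; R_n = min(0.6F_uA_nv, 0.6F_yA_gv) + U_bs·F_u·A_nt = 200.7 kN → 151 kN.
Bolt shear governs: 79.6 kN.

79.6 kN (bolt shear governs)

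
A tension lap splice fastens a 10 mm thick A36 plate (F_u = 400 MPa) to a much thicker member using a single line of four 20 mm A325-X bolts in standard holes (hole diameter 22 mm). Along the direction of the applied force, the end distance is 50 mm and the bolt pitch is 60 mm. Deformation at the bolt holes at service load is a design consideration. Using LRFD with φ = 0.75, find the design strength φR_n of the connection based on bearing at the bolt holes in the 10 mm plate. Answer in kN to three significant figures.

Per bolt r_n = 1.2 l_c t F_u ≤ 2.4 d t F_u; upper limit = 2.4 × 20 × 10 × 400 / 1000 = 192 kN.
Edge bolt: l_c = 50 − 22/2 = 39 mm → 1.2 × 39 × 10 × 400 / 1000 = 187.2 → r_n = 187.2 kN.
Interior bolts: l_c = 60 − 22 = 38 mm → 1.2 × 38 × 10 × 400 / 1000 = 182.4 → r_n = 182.4 kN.
R_n = 1 × 187.2 + 3 × 182.4 = 734.4 kN.
Design strength φR_n = 0.75 × 734.4 = 551 kN.

551 kN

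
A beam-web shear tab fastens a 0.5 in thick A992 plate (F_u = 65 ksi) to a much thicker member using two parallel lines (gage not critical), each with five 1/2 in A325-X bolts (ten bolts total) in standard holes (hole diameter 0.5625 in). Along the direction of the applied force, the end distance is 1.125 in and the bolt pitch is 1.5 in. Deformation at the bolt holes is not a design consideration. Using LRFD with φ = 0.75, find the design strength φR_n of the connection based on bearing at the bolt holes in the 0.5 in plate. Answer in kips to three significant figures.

336 kips

Per bolt r_n = 1.5 l_c t F_u ≤ 3.0 d t F_u; upper limit = 3.0 × 0.5 × 0.5 × 65 = 48.75 kips.
Edge bolt: l_c = 1.125 − 0.5625/2 = 0.8438 in → 1.5 × 0.8438 × 0.5 × 65 = 41.13 → r_n = 41.13 kips.
Interior bolts: l_c = 1.5 − 0.5625 = 0.9375 in → 1.5 × 0.9375 × 0.5 × 65 = 45.7 → r_n = 45.7 kips.
R_n = 2 × 41.13 + 8 × 45.7 = 447.9 kips.
Design strength φR_n = 0.75 × 447.9 = 336 kips.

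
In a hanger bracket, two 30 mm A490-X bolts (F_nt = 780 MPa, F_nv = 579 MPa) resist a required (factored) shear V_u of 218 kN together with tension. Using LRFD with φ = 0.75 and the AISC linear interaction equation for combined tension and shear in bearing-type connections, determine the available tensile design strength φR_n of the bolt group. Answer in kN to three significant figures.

A_b = π·30²/4 = 706.9 mm²; f_rv = 218 × 1000 / (2 × 706.9) = 154.2 MPa.
F'_nt = 1.3 F_nt − (F_nt / φF_nv) f_rv = 1.3·780 − (780/(0.75·579))·154.2 = 737 MPa, capped at F_nt → F'_nt = 737 MPa.
R_n = F'_nt · A_b · n = 737 × 706.9 × 2 / 1000 = 1042 kN.
Design strength φR_n = 0.75 × 1042 = 781 kN.

781 kN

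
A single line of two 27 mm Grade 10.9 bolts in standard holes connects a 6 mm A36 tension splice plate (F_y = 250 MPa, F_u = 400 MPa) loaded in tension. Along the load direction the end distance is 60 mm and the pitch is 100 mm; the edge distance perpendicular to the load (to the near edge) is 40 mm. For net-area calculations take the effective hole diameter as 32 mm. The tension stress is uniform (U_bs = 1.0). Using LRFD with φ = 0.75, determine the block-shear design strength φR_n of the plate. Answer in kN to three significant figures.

151 kN

Shear plane L_v = 60 + 1·100 = 160 mm; A_gv = 160 × 6 = 960 mm².
A_nv = (160 − 1.5·32) × 6 = 672 mm².
A_nt = (40 − 0.5·32) × 6 = 144 mm².
0.6 F_u A_nv = 161.3 kN; 0.6 F_y A_gv = 144 kN → shear yielding governs the shear term.
R_n = 144 + 1.0 × 400 × 144 / 1000 = 201.6 kN.
Design strength φR_n = 0.75 × 201.6 = 151 kN.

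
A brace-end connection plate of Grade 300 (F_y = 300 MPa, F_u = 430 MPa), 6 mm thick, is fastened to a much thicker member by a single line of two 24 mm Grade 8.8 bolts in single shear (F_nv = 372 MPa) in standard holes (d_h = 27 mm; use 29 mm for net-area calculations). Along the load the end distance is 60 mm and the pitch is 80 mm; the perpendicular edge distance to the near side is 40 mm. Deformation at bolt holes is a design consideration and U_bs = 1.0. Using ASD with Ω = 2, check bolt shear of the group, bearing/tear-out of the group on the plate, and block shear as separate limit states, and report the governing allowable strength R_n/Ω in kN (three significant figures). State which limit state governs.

108 kN (block shear governs)

Bolt shear: A_b = π·24²/4 = 452.4 mm²; R_n = 372 × 452.4 × 2 × 1 / 1000 = 336.6 kN → 336.6 / 2 = 168 kN.
Bearing: edge l_c = 46.5, r_n = 144 kN; interior l_c = 53, r_n = 148.6 kN; R_n = 144 + 1·148.6 = 292.6 kN → 146 kN.
Block shear: A_gv = 840, A_nv = 579, A_nt = 153 mm²; R_n = min(0.6F_uA_nv, 0.6F_yA_gv) + U_bs·F_u·A_nt = 215.2 kN → 108 kN.
Block shear governs: 108 kN.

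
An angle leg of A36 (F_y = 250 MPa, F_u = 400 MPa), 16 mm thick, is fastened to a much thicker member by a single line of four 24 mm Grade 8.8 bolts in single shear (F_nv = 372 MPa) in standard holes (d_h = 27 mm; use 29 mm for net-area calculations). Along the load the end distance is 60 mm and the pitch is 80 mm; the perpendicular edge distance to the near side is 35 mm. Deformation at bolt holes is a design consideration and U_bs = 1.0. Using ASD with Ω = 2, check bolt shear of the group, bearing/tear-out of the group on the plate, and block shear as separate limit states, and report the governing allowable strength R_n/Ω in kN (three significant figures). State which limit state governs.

Bolt shear: A_b = π·24²/4 = 452.4 mm²; R_n = 372 × 452.4 × 4 × 1 / 1000 = 673.2 kN → 673.2 / 2 = 337 kN.
Bearing: edge l_c = 46.5, r_n = 357.1 kN; interior l_c = 53, r_n = 368.6 kN; R_n = 357.1 + 3·368.6 = 1463 kN → 732 kN.
Block shear: A_gv = 4800, A_nv = 3176, A_nt = 328 mm²; R_n = min(0.6F_uA_nv, 0.6F_yA_gv) + U_bs·F_u·A_nt = 851.2 kN → 426 kN.
Bolt shear governs: 337 kN.

337 kN (bolt shear governs)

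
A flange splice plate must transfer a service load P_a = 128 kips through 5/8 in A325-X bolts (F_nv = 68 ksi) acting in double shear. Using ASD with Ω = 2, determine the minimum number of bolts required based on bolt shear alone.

A_b = π·0.625²/4 = 0.3068 in².
Per-bolt allowable strength R_n/Ω = 68 × 0.3068 × 2 / 2 = 20.86 kips.
n ≥ 128 / 20.86 = 6.136 → use 7 bolts.

7 bolts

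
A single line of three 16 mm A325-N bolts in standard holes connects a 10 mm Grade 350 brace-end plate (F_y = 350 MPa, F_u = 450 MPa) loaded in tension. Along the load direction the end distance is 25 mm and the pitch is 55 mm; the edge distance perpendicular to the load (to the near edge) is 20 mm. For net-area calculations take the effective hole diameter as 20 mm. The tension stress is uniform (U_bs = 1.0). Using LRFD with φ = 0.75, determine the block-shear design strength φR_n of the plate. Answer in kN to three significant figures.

206 kN

Shear plane L_v = 25 + 2·55 = 135 mm; A_gv = 135 × 10 = 1350 mm².
A_nv = (135 − 2.5·20) × 10 = 850 mm².
A_nt = (20 − 0.5·20) × 10 = 100 mm².
0.6 F_u A_nv = 229.5 kN; 0.6 F_y A_gv = 283.5 kN → shear rupture governs the shear term.
R_n = 229.5 + 1.0 × 450 × 100 / 1000 = 274.5 kN.
Design strength φR_n = 0.75 × 274.5 = 206 kN.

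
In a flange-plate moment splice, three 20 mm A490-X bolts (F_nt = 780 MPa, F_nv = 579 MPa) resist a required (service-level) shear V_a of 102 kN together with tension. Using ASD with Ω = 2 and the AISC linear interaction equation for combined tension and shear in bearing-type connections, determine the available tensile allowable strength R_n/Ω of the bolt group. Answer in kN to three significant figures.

340 kN

A_b = π·20²/4 = 314.2 mm²; f_rv = 102 × 1000 / (3 × 314.2) = 108.2 MPa.
F'_nt = 1.3 F_nt − (Ω F_nt / F_nv) f_rv = 1.3·780 − (2·780/579)·108.2 = 722.4 MPa, capped at F_nt → F'_nt = 722.4 MPa.
R_n = F'_nt · A_b · n = 722.4 × 314.2 × 3 / 1000 = 680.9 kN.
Allowable strength R_n/Ω = 680.9 / 2 = 340 kN.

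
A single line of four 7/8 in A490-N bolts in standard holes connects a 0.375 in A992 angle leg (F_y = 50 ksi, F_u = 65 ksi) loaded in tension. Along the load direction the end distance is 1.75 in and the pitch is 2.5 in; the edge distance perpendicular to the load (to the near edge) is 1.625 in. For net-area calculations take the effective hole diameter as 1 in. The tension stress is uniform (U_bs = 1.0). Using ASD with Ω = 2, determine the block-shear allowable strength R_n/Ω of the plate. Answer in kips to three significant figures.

Shear plane L_v = 1.75 + 3·2.5 = 9.25 in; A_gv = 9.25 × 0.375 = 3.469 in².
A_nv = (9.25 − 3.5·1) × 0.375 = 2.156 in².
A_nt = (1.625 − 0.5·1) × 0.375 = 0.4219 in².
0.6 F_u A_nv = 84.09 kips; 0.6 F_y A_gv = 104.1 kips → shear rupture governs the shear term.
R_n = 84.09 + 1.0 × 65 × 0.4219 = 111.5 kips.
Allowable strength R_n/Ω = 111.5 / 2 = 55.8 kips.

55.8 kips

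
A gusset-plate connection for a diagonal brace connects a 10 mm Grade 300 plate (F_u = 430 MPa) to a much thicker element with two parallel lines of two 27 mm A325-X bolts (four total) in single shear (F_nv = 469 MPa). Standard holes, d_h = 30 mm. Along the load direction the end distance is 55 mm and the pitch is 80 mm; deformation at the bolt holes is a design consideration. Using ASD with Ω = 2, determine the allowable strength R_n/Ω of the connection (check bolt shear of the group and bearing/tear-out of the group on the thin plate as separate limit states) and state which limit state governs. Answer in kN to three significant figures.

Bolt shear: A_b = π·27²/4 = 572.6 mm²; R_n = 469 × 572.6 × 4 × 1 / 1000 = 1074 kN → 1074 / 2 = 537 kN.
Bearing (1.2 l_c t F_u ≤ 2.4 d t F_u): upper limit = 2.4·27·10·430 / 1000 = 278.6 kN.
  Edge l_c = 55 − 30/2 = 40 → r_n = 206.4 kN; interior l_c = 80 − 30 = 50 → r_n = 258 kN.
  R_n,bearing = 2·206.4 + 2·258 = 928.8 kN → 928.8 / 2 = 464 kN.
Bearing governs: 464 kN.

464 kN (bearing governs)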